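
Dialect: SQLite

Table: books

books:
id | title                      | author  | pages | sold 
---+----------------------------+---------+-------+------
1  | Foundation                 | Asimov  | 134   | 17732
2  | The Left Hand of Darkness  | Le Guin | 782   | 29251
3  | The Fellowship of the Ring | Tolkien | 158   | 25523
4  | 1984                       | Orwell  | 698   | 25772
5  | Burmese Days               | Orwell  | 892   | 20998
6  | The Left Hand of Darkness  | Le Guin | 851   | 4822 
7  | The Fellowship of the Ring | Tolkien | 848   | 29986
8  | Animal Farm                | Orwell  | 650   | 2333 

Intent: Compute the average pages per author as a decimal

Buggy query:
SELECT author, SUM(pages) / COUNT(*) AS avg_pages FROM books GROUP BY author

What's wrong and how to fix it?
Bug: SUM(pages) and COUNT(*) are both integers; the division truncates the fractional part

Fix: Multiply by 1.0 (or CAST to REAL) to force floating-point division

Corrected query:
SELECT author, SUM(pages) * 1.0 / COUNT(*) AS avg_pages FROM books GROUP BY author

Result:
author  | avg_pages 
--------+-----------
Asimov  | 134       
Le Guin | 816.5     
Orwell  | 746.666667
Tolkien | 503       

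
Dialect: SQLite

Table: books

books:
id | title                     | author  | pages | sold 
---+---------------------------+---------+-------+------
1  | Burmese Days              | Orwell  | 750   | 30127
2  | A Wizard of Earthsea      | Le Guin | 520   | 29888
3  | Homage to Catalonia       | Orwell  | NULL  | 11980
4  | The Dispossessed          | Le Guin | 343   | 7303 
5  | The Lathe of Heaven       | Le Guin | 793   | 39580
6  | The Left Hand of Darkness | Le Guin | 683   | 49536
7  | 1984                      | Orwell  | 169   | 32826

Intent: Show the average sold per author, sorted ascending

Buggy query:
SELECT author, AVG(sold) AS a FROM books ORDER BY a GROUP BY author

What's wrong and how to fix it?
Bug: ORDER BY appears before GROUP BY; SQL clause order requires GROUP BY first

Fix: Reorder: SELECT … FROM … GROUP BY … ORDER BY …

Corrected query:
SELECT author, AVG(sold) AS a FROM books GROUP BY author ORDER BY a

Result:
author  | a           
--------+-------------
Orwell  | 24977.666667
Le Guin | 31576.75    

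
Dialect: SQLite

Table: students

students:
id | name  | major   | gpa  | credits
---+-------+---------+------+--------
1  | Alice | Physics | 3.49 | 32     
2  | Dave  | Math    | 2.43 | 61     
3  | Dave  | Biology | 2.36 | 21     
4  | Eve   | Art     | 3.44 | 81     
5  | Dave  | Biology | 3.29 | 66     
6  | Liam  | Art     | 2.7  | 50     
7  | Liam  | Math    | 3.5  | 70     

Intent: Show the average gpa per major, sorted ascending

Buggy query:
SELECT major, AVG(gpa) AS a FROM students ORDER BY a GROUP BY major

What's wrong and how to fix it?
Bug: GROUP BY must precede ORDER BY

Fix: Reorder: SELECT … FROM … GROUP BY … ORDER BY …

Corrected query:
SELECT major, AVG(gpa) AS a FROM students GROUP BY major ORDER BY a

Result:
major   | a    
--------+------
Biology | 2.825
Math    | 2.965
Art     | 3.07 
Physics | 3.49 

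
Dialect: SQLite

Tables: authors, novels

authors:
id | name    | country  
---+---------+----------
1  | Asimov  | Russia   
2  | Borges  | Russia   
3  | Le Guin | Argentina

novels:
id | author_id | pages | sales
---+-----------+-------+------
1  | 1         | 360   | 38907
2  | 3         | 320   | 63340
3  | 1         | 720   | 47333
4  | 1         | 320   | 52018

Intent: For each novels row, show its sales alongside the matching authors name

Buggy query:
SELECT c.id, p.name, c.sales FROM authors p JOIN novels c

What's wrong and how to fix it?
Bug: Missing join condition: each novels row is matched to all authors rows instead of just its own

Fix: Add ON c.author_id = p.id to the JOIN

Corrected query:
SELECT c.id, p.name, c.sales FROM authors p JOIN novels c ON c.author_id = p.id

Result:
id | name    | sales
---+---------+------
1  | Asimov  | 38907
2  | Le Guin | 63340
3  | Asimov  | 47333
4  | Asimov  | 52018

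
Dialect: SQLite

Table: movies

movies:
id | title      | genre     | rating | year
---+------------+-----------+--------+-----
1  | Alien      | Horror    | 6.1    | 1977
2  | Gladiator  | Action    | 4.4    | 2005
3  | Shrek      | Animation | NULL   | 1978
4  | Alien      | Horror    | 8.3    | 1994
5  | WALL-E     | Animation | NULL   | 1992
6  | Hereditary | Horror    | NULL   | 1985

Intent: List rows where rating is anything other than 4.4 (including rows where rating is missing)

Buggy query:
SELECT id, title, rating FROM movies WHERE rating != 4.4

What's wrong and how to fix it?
Bug: 'rating != 4.4' is unknown when rating is NULL, so NULL rows are silently excluded

Fix: Handle NULL separately with IS NULL alongside the inequality

Corrected query:
SELECT id, title, rating FROM movies WHERE rating != 4.4 OR rating IS NULL

Result:
id | title      | rating
---+------------+-------
1  | Alien      | 6.1   
3  | Shrek      | NULL  
4  | Alien      | 8.3   
5  | WALL-E     | NULL  
6  | Hereditary | NULL  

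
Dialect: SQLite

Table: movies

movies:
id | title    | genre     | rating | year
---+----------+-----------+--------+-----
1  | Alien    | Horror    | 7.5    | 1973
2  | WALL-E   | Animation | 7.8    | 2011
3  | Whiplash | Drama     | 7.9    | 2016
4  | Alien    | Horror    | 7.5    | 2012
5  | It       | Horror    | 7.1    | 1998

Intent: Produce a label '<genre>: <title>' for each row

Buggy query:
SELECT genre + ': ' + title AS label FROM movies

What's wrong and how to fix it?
Bug: SQLite uses || for string concatenation; + coerces text to numbers (yielding 0)

Fix: Use the || operator for string concatenation

Corrected query:
SELECT genre || ': ' || title AS label FROM movies

Result:
label            
-----------------
Horror: Alien    
Animation: WALL-E
Drama: Whiplash  
Horror: Alien    
Horror: It       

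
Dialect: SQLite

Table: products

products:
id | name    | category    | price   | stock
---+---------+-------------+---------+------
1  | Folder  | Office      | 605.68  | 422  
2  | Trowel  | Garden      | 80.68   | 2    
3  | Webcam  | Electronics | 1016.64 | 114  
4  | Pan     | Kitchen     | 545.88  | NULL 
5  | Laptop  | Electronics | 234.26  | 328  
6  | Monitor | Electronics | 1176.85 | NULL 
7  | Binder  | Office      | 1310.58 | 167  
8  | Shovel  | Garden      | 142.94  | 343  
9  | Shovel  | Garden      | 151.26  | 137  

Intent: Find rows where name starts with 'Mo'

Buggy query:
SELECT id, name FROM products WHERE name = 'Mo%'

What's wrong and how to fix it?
Bug: Wildcards only work with LIKE; '=' treats '%' as a literal character

Fix: Use LIKE for wildcard pattern matching

Corrected query:
SELECT id, name FROM products WHERE name LIKE 'Mo%'

Result:
id | name   
---+--------
6  | Monitor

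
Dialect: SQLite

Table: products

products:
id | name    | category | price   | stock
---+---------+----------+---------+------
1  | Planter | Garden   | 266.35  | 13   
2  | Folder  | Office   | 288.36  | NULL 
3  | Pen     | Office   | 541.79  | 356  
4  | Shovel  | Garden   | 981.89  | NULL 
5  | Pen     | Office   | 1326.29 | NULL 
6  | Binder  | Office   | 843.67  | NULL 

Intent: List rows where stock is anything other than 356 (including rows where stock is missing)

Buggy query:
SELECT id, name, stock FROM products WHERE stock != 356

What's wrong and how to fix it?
Bug: Inequality against NULL is unknown, not true; rows with NULL are dropped

Fix: Add an explicit OR stock IS NULL to include the missing-value rows

Corrected query:
SELECT id, name, stock FROM products WHERE stock != 356 OR stock IS NULL

Result:
id | name    | stock
---+---------+------
1  | Planter | 13   
2  | Folder  | NULL 
4  | Shovel  | NULL 
5  | Pen     | NULL 
6  | Binder  | NULL 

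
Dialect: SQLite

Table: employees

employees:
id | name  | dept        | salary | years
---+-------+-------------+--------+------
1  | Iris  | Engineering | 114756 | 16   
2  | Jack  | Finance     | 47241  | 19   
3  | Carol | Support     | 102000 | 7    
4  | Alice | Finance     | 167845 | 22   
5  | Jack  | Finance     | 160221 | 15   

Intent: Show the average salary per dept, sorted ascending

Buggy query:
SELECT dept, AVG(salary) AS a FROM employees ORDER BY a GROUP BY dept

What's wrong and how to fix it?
Bug: ORDER BY appears before GROUP BY; SQL clause order requires GROUP BY first

Fix: Move ORDER BY to the end, after GROUP BY

Corrected query:
SELECT dept, AVG(salary) AS a FROM employees GROUP BY dept ORDER BY a

Result:
dept        | a            
------------+--------------
Support     | 102000       
Engineering | 114756       
Finance     | 125102.333333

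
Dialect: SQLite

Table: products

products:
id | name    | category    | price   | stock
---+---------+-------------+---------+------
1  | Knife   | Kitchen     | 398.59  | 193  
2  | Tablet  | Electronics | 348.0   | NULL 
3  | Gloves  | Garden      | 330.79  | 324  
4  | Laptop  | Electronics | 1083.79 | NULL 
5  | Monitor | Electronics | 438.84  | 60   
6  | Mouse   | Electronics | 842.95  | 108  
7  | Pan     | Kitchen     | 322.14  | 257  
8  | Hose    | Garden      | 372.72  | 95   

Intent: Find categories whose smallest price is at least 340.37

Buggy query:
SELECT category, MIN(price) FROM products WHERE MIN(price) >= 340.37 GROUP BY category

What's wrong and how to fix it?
Bug: Aggregates like MIN are computed per group after WHERE runs

Fix: Replace WHERE with HAVING after the GROUP BY

Corrected query:
SELECT category, MIN(price) FROM products GROUP BY category HAVING MIN(price) >= 340.37

Result:
category    | MIN(price)
------------+-----------
Electronics | 348       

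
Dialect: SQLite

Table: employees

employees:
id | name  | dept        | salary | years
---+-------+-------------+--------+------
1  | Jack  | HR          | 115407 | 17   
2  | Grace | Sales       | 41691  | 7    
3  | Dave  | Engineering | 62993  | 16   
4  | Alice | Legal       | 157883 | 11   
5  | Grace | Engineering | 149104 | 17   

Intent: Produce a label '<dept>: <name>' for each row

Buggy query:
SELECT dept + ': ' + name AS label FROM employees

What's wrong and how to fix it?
Bug: SQLite uses || for string concatenation; + coerces text to numbers (yielding 0)

Fix: Use the || operator for string concatenation

Corrected query:
SELECT dept || ': ' || name AS label FROM employees

Result:
label             
------------------
HR: Jack          
Sales: Grace      
Engineering: Dave 
Legal: Alice      
Engineering: Grace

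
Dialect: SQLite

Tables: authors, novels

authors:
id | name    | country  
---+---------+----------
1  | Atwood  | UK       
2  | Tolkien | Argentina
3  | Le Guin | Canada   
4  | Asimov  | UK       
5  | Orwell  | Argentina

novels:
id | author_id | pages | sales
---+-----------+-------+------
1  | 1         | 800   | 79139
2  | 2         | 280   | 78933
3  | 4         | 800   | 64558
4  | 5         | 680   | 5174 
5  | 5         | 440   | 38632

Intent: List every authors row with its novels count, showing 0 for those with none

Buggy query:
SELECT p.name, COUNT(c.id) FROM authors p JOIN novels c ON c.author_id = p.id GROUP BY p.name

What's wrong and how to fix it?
Bug: INNER JOIN drops authors rows that have no matching novels rows

Fix: Use LEFT JOIN so parents without children still appear (COUNT(c.id) gives 0)

Corrected query:
SELECT p.name, COUNT(c.id) FROM authors p LEFT JOIN novels c ON c.author_id = p.id GROUP BY p.name

Result:
name    | COUNT(c.id)
--------+------------
Asimov  | 1          
Atwood  | 1          
Le Guin | 0          
Orwell  | 2          
Tolkien | 1          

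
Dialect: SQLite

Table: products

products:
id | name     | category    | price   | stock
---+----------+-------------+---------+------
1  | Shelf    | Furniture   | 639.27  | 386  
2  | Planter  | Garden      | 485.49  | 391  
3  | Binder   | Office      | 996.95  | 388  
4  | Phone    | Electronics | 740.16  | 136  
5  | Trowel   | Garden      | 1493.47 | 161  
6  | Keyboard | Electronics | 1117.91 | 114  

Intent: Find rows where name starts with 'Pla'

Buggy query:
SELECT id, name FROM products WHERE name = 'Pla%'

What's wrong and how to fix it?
Bug: Wildcards only work with LIKE; '=' treats '%' as a literal character

Fix: Replace '=' with LIKE so 'Pla%' is treated as a pattern

Corrected query:
SELECT id, name FROM products WHERE name LIKE 'Pla%'

Result:
id | name   
---+--------
2  | Planter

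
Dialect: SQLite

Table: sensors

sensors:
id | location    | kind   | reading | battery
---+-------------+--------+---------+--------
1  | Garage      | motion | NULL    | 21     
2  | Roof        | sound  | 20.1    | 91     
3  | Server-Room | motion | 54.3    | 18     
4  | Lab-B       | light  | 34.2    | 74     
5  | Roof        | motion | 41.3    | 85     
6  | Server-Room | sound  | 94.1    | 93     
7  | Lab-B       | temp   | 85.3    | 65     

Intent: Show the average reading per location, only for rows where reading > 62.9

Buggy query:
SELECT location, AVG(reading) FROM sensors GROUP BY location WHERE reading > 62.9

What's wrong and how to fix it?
Bug: WHERE cannot follow GROUP BY

Fix: Place WHERE between FROM and GROUP BY

Corrected query:
SELECT location, AVG(reading) FROM sensors WHERE reading > 62.9 GROUP BY location

Result:
location    | AVG(reading)
------------+-------------
Lab-B       | 85.3        
Server-Room | 94.1        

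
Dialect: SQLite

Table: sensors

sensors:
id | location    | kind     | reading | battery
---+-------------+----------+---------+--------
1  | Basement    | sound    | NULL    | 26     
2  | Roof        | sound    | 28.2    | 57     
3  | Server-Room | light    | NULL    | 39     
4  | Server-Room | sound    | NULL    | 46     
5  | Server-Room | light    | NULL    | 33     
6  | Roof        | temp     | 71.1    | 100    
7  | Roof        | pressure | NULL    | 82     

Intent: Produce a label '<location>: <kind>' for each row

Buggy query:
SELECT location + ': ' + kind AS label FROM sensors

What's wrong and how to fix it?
Bug: SQLite uses || for string concatenation; + coerces text to numbers (yielding 0)

Fix: Replace + with || to concatenate text

Corrected query:
SELECT location || ': ' || kind AS label FROM sensors

Result:
label             
------------------
Basement: sound   
Roof: sound       
Server-Room: light
Server-Room: sound
Server-Room: light
Roof: temp        
Roof: pressure    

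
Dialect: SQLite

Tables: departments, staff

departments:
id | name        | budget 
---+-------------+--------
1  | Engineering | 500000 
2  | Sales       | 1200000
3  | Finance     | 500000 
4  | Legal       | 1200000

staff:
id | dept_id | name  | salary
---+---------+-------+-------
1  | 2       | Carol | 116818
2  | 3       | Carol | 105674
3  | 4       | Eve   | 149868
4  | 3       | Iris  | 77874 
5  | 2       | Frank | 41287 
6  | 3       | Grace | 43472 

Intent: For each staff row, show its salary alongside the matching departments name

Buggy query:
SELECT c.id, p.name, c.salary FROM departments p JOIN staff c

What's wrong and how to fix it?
Bug: JOIN with no ON clause produces a cartesian product; every staff row pairs with every departments row

Fix: Specify the join condition linking the foreign key to the parent id

Corrected query:
SELECT c.id, p.name, c.salary FROM departments p JOIN staff c ON c.dept_id = p.id

Result:
id | name    | salary
---+---------+-------
1  | Sales   | 116818
2  | Finance | 105674
3  | Legal   | 149868
4  | Finance | 77874 
5  | Sales   | 41287 
6  | Finance | 43472 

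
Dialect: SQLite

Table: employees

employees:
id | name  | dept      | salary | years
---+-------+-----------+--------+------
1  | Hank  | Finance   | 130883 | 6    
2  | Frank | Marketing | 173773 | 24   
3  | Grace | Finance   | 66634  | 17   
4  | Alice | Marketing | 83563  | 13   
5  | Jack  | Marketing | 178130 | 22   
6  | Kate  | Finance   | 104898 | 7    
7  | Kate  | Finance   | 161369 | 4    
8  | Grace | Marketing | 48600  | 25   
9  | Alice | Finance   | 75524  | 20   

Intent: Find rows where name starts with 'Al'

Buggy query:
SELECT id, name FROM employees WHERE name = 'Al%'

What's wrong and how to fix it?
Bug: '=' compares the literal string including the % character; pattern matching needs LIKE

Fix: Replace '=' with LIKE so 'Al%' is treated as a pattern

Corrected query:
SELECT id, name FROM employees WHERE name LIKE 'Al%'

Result:
id | name 
---+------
4  | Alice
9  | Alice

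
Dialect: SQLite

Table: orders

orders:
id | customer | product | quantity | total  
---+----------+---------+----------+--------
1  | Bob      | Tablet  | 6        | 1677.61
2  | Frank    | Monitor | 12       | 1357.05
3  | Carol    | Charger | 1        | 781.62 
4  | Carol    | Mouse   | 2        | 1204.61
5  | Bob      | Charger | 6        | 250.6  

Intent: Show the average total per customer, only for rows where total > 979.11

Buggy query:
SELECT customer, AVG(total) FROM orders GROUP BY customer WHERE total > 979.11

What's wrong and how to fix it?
Bug: Row-level WHERE must come before GROUP BY in the clause order

Fix: Place WHERE between FROM and GROUP BY

Corrected query:
SELECT customer, AVG(total) FROM orders WHERE total > 979.11 GROUP BY customer

Result:
customer | AVG(total)
---------+-----------
Bob      | 1677.61   
Carol    | 1204.61   
Frank    | 1357.05   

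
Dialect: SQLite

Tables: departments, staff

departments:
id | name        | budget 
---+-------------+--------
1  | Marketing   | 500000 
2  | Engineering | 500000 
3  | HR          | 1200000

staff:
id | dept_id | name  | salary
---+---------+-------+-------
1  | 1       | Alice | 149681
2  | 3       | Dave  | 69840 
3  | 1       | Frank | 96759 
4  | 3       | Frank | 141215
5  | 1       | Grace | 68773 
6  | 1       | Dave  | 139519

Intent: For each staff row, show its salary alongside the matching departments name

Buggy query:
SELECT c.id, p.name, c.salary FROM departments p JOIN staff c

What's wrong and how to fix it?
Bug: Missing join condition: each staff row is matched to all departments rows instead of just its own

Fix: Add ON c.dept_id = p.id to the JOIN

Corrected query:
SELECT c.id, p.name, c.salary FROM departments p JOIN staff c ON c.dept_id = p.id

Result:
id | name      | salary
---+-----------+-------
1  | Marketing | 149681
2  | HR        | 69840 
3  | Marketing | 96759 
4  | HR        | 141215
5  | Marketing | 68773 
6  | Marketing | 139519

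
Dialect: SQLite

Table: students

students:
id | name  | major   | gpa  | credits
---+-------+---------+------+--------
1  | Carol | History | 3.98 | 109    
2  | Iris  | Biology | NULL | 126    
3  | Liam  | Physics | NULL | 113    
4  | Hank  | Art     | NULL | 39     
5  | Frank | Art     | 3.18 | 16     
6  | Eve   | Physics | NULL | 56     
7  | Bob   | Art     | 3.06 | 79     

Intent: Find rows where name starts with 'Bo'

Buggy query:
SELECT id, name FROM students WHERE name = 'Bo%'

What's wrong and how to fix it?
Bug: '=' compares the literal string including the % character; pattern matching needs LIKE

Fix: Replace '=' with LIKE so 'Bo%' is treated as a pattern

Corrected query:
SELECT id, name FROM students WHERE name LIKE 'Bo%'

Result:
id | name
---+-----
7  | Bob 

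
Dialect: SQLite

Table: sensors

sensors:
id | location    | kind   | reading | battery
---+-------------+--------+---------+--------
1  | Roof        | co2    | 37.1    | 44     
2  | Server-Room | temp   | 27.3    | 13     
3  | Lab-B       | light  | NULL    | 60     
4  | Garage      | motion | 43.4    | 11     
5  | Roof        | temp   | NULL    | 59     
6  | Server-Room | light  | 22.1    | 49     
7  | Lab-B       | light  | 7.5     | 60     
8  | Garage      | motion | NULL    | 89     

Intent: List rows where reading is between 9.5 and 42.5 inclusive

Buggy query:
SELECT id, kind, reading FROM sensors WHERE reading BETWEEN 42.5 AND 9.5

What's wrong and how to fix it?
Bug: The bounds are reversed; BETWEEN a AND b requires a <= b to match anything

Fix: Write BETWEEN 9.5 AND 42.5

Corrected query:
SELECT id, kind, reading FROM sensors WHERE reading BETWEEN 9.5 AND 42.5

Result:
id | kind  | reading
---+-------+--------
1  | co2   | 37.1   
2  | temp  | 27.3   
6  | light | 22.1   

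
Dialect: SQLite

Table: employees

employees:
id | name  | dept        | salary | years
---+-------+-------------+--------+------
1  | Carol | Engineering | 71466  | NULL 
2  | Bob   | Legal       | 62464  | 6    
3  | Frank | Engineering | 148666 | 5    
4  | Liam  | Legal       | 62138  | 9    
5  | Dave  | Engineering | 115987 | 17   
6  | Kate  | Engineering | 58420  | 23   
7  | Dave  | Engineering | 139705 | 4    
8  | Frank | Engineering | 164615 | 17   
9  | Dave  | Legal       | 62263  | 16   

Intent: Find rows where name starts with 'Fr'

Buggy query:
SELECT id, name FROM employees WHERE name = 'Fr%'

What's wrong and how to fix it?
Bug: Wildcards only work with LIKE; '=' treats '%' as a literal character

Fix: Replace '=' with LIKE so 'Fr%' is treated as a pattern

Corrected query:
SELECT id, name FROM employees WHERE name LIKE 'Fr%'

Result:
id | name 
---+------
3  | Frank
8  | Frank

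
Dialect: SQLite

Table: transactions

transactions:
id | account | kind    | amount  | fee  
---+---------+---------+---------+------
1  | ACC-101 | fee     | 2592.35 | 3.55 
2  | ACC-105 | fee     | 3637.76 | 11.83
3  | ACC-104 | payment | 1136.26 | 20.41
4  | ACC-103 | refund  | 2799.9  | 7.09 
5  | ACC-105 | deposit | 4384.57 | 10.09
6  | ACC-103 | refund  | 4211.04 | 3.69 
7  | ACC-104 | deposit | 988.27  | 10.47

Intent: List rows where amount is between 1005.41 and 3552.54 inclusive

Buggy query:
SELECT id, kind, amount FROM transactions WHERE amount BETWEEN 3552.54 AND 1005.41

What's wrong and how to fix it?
Bug: BETWEEN expects the lower bound first; with 3552.54 AND 1005.41 the range is empty

Fix: Swap the bounds so the smaller value comes first

Corrected query:
SELECT id, kind, amount FROM transactions WHERE amount BETWEEN 1005.41 AND 3552.54

Result:
id | kind    | amount 
---+---------+--------
1  | fee     | 2592.35
3  | payment | 1136.26
4  | refund  | 2799.9 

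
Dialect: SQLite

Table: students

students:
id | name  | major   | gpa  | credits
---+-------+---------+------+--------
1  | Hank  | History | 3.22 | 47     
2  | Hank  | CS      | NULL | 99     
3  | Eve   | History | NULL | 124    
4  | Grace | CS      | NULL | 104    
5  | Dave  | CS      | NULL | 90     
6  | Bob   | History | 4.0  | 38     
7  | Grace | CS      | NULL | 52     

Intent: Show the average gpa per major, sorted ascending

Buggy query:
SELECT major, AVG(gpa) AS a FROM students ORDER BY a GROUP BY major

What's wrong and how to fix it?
Bug: GROUP BY must precede ORDER BY

Fix: Reorder: SELECT … FROM … GROUP BY … ORDER BY …

Corrected query:
SELECT major, AVG(gpa) AS a FROM students GROUP BY major ORDER BY a

Result:
major   | a   
--------+-----
CS      | NULL
History | 3.61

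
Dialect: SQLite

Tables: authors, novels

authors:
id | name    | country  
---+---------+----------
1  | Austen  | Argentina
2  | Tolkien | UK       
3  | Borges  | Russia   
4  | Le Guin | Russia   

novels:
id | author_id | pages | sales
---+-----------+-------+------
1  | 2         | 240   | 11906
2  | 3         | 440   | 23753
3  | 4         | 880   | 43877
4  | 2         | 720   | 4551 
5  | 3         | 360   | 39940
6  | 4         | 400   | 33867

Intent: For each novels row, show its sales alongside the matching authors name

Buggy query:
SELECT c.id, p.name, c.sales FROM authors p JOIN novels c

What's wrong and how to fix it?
Bug: Missing join condition: each novels row is matched to all authors rows instead of just its own

Fix: Specify the join condition linking the foreign key to the parent id

Corrected query:
SELECT c.id, p.name, c.sales FROM authors p JOIN novels c ON c.author_id = p.id

Result:
id | name    | sales
---+---------+------
1  | Tolkien | 11906
2  | Borges  | 23753
3  | Le Guin | 43877
4  | Tolkien | 4551 
5  | Borges  | 39940
6  | Le Guin | 33867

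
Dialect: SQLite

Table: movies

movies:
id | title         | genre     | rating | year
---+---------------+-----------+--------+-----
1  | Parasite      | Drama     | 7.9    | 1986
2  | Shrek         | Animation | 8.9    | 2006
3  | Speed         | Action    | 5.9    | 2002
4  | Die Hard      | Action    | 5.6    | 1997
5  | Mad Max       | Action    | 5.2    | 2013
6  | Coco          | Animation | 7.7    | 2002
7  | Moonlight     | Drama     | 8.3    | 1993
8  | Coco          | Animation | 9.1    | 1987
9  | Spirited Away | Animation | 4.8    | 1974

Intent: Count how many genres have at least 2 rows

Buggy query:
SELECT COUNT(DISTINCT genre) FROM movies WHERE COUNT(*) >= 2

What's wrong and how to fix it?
Bug: COUNT(*) cannot appear in WHERE; the per-group count doesn't exist yet

Fix: Group first with HAVING COUNT(*) >= 2, then COUNT the resulting groups

Corrected query:
SELECT COUNT(*) FROM (SELECT genre FROM movies GROUP BY genre HAVING COUNT(*) >= 2)

Result:
COUNT(*)
--------
3       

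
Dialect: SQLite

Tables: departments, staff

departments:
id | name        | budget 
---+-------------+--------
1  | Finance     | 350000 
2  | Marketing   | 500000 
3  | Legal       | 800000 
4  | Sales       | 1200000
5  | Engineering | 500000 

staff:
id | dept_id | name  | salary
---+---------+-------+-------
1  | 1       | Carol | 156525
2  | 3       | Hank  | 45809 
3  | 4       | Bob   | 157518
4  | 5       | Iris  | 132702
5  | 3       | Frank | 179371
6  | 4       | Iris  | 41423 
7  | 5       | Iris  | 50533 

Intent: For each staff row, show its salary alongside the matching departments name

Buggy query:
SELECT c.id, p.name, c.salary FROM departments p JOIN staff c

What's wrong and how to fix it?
Bug: Missing join condition: each staff row is matched to all departments rows instead of just its own

Fix: Specify the join condition linking the foreign key to the parent id

Corrected query:
SELECT c.id, p.name, c.salary FROM departments p JOIN staff c ON c.dept_id = p.id

Result:
id | name        | salary
---+-------------+-------
1  | Finance     | 156525
2  | Legal       | 45809 
3  | Sales       | 157518
4  | Engineering | 132702
5  | Legal       | 179371
6  | Sales       | 41423 
7  | Engineering | 50533 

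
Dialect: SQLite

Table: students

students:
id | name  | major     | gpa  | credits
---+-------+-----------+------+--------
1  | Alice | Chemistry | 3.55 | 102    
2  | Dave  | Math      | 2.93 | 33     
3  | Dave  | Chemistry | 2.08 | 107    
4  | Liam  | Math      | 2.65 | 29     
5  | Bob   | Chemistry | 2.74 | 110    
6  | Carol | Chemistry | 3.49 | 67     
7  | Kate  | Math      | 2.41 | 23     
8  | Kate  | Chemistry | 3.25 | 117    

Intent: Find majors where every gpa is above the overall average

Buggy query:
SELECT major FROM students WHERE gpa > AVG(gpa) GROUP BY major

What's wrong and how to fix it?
Bug: WHERE evaluates per row before aggregation, so AVG() is unavailable

Fix: Compute the overall average in a scalar subquery and compare each group's MIN against it in HAVING

Corrected query:
SELECT major FROM students GROUP BY major HAVING MIN(gpa) > (SELECT AVG(gpa) FROM students)

Result:
(no rows)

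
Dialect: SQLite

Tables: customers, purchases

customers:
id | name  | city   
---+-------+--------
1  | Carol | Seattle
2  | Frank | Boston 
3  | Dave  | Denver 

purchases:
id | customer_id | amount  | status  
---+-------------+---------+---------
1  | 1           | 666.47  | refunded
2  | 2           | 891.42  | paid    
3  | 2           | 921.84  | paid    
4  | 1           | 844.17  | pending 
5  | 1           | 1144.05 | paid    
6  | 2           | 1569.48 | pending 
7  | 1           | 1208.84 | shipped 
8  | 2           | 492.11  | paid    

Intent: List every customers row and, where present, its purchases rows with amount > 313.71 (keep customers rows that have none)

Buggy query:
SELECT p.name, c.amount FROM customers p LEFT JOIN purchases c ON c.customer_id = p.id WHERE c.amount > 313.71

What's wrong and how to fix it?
Bug: A WHERE condition on the right-hand table after LEFT JOIN drops unmatched parents

Fix: Put 'c.amount > 313.71' in the JOIN's ON clause instead of WHERE

Corrected query:
SELECT p.name, c.amount FROM customers p LEFT JOIN purchases c ON c.customer_id = p.id AND c.amount > 313.71

Result:
name  | amount 
------+--------
Carol | 666.47 
Carol | 844.17 
Carol | 1144.05
Carol | 1208.84
Frank | 492.11 
Frank | 891.42 
Frank | 921.84 
Frank | 1569.48
Dave  | NULL   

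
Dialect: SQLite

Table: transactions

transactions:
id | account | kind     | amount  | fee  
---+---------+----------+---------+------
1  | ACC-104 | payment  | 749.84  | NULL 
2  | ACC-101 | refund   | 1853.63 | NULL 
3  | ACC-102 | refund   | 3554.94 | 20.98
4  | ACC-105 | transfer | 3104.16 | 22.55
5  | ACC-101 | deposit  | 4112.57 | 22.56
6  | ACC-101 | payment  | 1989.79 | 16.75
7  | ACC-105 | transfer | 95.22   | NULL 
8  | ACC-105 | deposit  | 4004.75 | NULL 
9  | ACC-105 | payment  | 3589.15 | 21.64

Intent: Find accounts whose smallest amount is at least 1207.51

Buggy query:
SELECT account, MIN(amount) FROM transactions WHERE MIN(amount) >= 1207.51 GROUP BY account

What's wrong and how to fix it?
Bug: MIN() in WHERE is a misuse of aggregate

Fix: Replace WHERE with HAVING after the GROUP BY

Corrected query:
SELECT account, MIN(amount) FROM transactions GROUP BY account HAVING MIN(amount) >= 1207.51

Result:
account | MIN(amount)
--------+------------
ACC-101 | 1853.63    
ACC-102 | 3554.94    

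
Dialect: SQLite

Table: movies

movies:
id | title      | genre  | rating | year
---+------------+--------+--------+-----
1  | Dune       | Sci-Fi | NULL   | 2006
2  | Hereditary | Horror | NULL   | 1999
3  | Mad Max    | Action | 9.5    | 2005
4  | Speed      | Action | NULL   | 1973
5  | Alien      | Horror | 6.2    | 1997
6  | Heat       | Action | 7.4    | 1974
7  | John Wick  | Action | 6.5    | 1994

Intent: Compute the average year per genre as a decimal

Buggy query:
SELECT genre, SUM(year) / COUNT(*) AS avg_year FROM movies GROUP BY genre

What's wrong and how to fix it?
Bug: SUM(year) and COUNT(*) are both integers; the division truncates the fractional part

Fix: Cast one side to REAL so the division keeps the fractional part

Corrected query:
SELECT genre, SUM(year) * 1.0 / COUNT(*) AS avg_year FROM movies GROUP BY genre

Result:
genre  | avg_year
-------+---------
Action | 1986.5  
Horror | 1998    
Sci-Fi | 2006    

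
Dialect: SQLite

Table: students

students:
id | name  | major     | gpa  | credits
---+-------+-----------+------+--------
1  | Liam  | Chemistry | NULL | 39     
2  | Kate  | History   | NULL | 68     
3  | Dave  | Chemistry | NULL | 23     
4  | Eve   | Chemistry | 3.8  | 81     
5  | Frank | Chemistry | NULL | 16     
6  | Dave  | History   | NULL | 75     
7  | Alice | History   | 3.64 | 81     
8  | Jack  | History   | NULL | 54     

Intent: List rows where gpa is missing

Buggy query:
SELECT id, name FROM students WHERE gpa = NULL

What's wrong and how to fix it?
Bug: '= NULL' is always unknown in SQL three-valued logic, so no rows match

Fix: Replace '= NULL' with 'IS NULL'

Corrected query:
SELECT id, name FROM students WHERE gpa IS NULL

Result:
id | name 
---+------
1  | Liam 
2  | Kate 
3  | Dave 
5  | Frank
6  | Dave 
8  | Jack 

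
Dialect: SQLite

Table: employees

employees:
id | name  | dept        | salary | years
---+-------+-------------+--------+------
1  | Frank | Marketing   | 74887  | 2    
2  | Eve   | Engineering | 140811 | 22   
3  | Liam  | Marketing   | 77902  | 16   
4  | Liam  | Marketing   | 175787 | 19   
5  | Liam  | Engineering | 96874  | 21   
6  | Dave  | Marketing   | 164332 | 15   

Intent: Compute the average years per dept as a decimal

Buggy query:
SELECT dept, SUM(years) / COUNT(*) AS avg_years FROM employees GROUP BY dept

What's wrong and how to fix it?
Bug: SUM(years) and COUNT(*) are both integers; the division truncates the fractional part

Fix: Multiply by 1.0 (or CAST to REAL) to force floating-point division

Corrected query:
SELECT dept, SUM(years) * 1.0 / COUNT(*) AS avg_years FROM employees GROUP BY dept

Result:
dept        | avg_years
------------+----------
Engineering | 21.5     
Marketing   | 13       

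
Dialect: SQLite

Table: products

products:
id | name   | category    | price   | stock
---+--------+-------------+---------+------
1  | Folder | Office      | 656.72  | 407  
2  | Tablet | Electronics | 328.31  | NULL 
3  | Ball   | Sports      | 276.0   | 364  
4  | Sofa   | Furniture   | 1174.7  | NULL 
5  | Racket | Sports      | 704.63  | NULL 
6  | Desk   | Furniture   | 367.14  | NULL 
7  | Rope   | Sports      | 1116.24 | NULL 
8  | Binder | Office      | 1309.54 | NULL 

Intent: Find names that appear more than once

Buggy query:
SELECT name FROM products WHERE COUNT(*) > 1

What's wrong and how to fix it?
Bug: COUNT(*) is an aggregate and cannot be used in WHERE

Fix: Group first, then use HAVING for the count condition

Corrected query:
SELECT name FROM products GROUP BY name HAVING COUNT(*) > 1

Result:
(no rows)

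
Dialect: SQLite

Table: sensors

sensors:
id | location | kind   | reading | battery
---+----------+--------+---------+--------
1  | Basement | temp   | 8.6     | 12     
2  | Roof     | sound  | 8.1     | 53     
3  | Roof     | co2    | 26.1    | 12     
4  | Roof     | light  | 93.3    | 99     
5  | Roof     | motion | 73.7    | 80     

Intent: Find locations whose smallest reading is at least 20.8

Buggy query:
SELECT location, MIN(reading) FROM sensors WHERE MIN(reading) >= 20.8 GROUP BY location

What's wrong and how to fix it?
Bug: MIN() in WHERE is a misuse of aggregate

Fix: Replace WHERE with HAVING after the GROUP BY

Corrected query:
SELECT location, MIN(reading) FROM sensors GROUP BY location HAVING MIN(reading) >= 20.8

Result:
(no rows)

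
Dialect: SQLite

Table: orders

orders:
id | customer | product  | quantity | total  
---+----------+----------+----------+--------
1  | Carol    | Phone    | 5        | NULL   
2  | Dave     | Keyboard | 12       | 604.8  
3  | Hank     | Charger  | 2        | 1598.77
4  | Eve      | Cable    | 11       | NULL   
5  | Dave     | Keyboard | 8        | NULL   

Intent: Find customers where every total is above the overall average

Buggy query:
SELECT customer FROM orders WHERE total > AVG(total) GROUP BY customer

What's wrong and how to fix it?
Bug: AVG() is an aggregate; it can't sit directly in WHERE

Fix: Compute the overall average in a scalar subquery and compare each group's MIN against it in HAVING

Corrected query:
SELECT customer FROM orders GROUP BY customer HAVING MIN(total) > (SELECT AVG(total) FROM orders)

Result:
customer
--------
Hank    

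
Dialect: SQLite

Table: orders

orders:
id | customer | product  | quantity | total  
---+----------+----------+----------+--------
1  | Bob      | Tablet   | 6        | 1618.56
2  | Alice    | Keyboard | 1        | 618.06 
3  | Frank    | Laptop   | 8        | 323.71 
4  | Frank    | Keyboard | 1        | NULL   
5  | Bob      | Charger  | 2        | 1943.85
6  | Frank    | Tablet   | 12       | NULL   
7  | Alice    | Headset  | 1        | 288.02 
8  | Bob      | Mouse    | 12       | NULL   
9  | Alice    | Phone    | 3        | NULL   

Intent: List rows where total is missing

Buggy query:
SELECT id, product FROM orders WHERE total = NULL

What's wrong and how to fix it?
Bug: '= NULL' is always unknown in SQL three-valued logic, so no rows match

Fix: Use IS NULL to test for NULL

Corrected query:
SELECT id, product FROM orders WHERE total IS NULL

Result:
id | product 
---+---------
4  | Keyboard
6  | Tablet  
8  | Mouse   
9  | Phone   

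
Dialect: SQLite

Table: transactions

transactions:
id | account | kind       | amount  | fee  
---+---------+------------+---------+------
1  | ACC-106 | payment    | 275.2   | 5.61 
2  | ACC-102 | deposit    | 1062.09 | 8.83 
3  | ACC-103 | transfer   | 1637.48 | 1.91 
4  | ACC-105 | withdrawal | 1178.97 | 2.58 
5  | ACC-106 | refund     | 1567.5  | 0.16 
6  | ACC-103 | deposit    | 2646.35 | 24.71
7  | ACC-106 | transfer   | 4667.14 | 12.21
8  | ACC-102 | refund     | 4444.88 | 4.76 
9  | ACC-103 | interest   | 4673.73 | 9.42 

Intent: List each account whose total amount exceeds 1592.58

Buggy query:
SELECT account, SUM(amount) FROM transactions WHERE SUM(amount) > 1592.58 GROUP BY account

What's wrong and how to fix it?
Bug: SUM(amount) is an aggregate, but WHERE filters rows before aggregation

Fix: Use HAVING (which filters groups after aggregation) instead of WHERE

Corrected query:
SELECT account, SUM(amount) FROM transactions GROUP BY account HAVING SUM(amount) > 1592.58

Result:
account | SUM(amount)
--------+------------
ACC-102 | 5506.97    
ACC-103 | 8957.56    
ACC-106 | 6509.84    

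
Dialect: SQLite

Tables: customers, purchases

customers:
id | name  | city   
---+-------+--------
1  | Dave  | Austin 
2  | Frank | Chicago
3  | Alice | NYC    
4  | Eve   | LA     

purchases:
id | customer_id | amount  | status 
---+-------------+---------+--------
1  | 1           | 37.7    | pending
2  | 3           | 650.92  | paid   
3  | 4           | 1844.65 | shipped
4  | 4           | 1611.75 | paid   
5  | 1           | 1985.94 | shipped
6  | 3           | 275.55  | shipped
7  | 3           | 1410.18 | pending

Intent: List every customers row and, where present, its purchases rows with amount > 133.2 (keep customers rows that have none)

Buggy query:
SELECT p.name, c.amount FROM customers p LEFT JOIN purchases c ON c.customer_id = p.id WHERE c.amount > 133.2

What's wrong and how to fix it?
Bug: Filtering c.amount in WHERE discards the NULL rows produced by LEFT JOIN, turning it into an inner join

Fix: Put 'c.amount > 133.2' in the JOIN's ON clause instead of WHERE

Corrected query:
SELECT p.name, c.amount FROM customers p LEFT JOIN purchases c ON c.customer_id = p.id AND c.amount > 133.2

Result:
name  | amount 
------+--------
Dave  | 1985.94
Frank | NULL   
Alice | 275.55 
Alice | 650.92 
Alice | 1410.18
Eve   | 1611.75
Eve   | 1844.65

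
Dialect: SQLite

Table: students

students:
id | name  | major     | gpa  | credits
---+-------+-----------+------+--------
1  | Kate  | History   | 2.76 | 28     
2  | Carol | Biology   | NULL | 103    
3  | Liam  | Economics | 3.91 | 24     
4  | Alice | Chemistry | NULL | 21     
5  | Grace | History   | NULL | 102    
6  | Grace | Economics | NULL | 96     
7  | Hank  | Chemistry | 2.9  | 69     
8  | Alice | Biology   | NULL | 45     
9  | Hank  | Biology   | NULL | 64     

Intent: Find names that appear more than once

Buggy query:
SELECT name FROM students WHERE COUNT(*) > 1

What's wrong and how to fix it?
Bug: COUNT(*) is an aggregate and cannot be used in WHERE

Fix: Group first, then use HAVING for the count condition

Corrected query:
SELECT name FROM students GROUP BY name HAVING COUNT(*) > 1

Result:
name 
-----
Alice
Grace
Hank 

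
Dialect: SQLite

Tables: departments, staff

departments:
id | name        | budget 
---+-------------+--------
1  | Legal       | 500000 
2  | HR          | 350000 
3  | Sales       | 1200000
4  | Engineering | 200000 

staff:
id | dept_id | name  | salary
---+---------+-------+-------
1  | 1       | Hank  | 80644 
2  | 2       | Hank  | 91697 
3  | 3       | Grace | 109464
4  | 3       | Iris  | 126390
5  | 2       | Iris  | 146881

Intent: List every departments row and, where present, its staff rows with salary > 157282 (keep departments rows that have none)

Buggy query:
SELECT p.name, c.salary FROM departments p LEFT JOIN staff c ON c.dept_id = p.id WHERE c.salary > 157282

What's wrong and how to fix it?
Bug: A WHERE condition on the right-hand table after LEFT JOIN drops unmatched parents

Fix: Put 'c.salary > 157282' in the JOIN's ON clause instead of WHERE

Corrected query:
SELECT p.name, c.salary FROM departments p LEFT JOIN staff c ON c.dept_id = p.id AND c.salary > 157282

Result:
name        | salary
------------+-------
Legal       | NULL  
HR          | NULL  
Sales       | NULL  
Engineering | NULL  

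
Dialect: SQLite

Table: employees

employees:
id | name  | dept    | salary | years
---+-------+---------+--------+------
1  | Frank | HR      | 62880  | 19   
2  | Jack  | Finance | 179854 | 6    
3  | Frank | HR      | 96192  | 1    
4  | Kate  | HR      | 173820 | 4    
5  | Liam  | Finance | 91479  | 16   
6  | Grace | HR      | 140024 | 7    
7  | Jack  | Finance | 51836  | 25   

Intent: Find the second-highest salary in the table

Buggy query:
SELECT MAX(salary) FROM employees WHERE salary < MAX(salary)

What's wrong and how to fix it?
Bug: The inner MAX is an aggregate inside WHERE, which is not allowed

Fix: Put the inner MAX in a scalar subquery

Corrected query:
SELECT MAX(salary) FROM employees WHERE salary < (SELECT MAX(salary) FROM employees)

Result:
MAX(salary)
-----------
173820     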